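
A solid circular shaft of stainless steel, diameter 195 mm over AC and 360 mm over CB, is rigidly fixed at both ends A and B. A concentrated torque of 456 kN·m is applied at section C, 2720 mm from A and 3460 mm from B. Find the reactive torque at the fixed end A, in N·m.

45000 N·m

Compatibility: T_A·a/J_AC = T_B·b/J_CB with T_A + T_B = T₀.
J_AC = 1.42×10^-4 m⁴, J_CB = 1.65×10^-3 m⁴, so T_A = T₀·(J_AC/a)/((J_AC/a)+(J_CB/b)) = 45010 N·m, T_B = 411000 N·m.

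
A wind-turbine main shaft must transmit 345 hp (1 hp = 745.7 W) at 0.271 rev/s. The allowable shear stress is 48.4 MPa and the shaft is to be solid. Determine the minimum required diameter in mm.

ω = 2π·0.271 = 1.703 rad/s, so T = P/ω = 345×745.7 / 1.703 = 151100 N·m.
For a solid shaft τ_max = 16T/(πd³), so d = (16T/(π τ_allow))^(1/3) = (16·151100/(π·4.84×10^7))^(1/3) = 0.2515 m.

251 mm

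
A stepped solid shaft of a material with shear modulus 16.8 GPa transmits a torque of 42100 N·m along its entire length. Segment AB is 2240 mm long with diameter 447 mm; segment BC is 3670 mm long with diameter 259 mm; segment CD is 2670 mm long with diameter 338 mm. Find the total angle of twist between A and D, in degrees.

J_AB = π(0.447)⁴/32 = 3.92×10^-3 m⁴; J_BC = π(0.259)⁴/32 = 4.42×10^-4 m⁴; J_CD = π(0.338)⁴/32 = 1.28×10^-3 m⁴.
θ = (T/G)·Σ L_i/J_i = (42100/16.8×10⁹)·(2.24/3.92×10^-3 + 3.67/4.42×10^-4 + 2.67/1.28×10^-3) = 0.02747 rad.

1.57°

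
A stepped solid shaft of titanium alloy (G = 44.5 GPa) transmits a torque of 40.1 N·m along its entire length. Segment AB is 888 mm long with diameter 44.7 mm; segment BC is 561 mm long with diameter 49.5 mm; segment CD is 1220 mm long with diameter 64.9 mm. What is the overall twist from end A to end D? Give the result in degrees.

J_AB = π(0.0447)⁴/32 = 3.92×10^-7 m⁴; J_BC = π(0.0495)⁴/32 = 5.89×10^-7 m⁴; J_CD = π(0.0649)⁴/32 = 1.74×10^-6 m⁴.
θ = (T/G)·Σ L_i/J_i = (40.10/44.5×10⁹)·(0.888/3.92×10^-7 + 0.561/5.89×10^-7 + 1.22/1.74×10^-6) = 3.530×10^-3 rad.

0.202°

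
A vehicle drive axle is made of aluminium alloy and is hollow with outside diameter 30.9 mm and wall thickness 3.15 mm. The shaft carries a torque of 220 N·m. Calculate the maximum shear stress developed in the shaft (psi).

9210 psi

J = π(d_o⁴ − d_i⁴)/32 = π(0.0309⁴ − 0.0246⁴)/32 = 5.355×10^-8 m⁴.
τ_max = T·r/J = 220.0 × 0.0154 / 5.355×10^-8 = 6.347×10^7 Pa.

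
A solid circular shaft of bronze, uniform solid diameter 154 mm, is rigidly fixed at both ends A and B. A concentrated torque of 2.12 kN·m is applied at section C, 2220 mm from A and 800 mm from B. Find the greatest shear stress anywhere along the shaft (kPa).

2170 kPa

With uniform GJ and both ends fixed, compatibility θ_AC = θ_CB gives T_A·a = T_B·b, together with T_A + T_B = T₀.
T_A = T₀·b/(a+b) = 2120·800/3020 = 561.6 N·m; T_B = 1558 N·m.
τ in each portion: τ_AC = 7.83×10^5 Pa, τ_CB = 2.17×10^6 Pa; maximum is in CB.
τ_max = T_CB·r/J = 1558·0.0770/5.52×10^-5 = 2.173×10^6 Pa.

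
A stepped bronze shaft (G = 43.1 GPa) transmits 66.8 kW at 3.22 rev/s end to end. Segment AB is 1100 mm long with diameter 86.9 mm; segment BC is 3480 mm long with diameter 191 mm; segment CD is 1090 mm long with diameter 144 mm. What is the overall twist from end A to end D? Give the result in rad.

0.0191 rad

ω = 2π·3.22 = 20.23 rad/s, so T = P/ω = 66.8×10³ / 20.23 = 3302 N·m.
J_AB = π(0.0869)⁴/32 = 5.60×10^-6 m⁴; J_BC = π(0.191)⁴/32 = 1.31×10^-4 m⁴; J_CD = π(0.144)⁴/32 = 4.22×10^-5 m⁴.
θ = (T/G)·Σ L_i/J_i = (3302/43.1×10⁹)·(1.10/5.60×10^-6 + 3.48/1.31×10^-4 + 1.09/4.22×10^-5) = 0.01907 rad.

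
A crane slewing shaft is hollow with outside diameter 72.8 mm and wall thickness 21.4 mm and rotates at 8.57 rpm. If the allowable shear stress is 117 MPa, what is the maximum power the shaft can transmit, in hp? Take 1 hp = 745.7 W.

J = π(d_o⁴ − d_i⁴)/32 = π(0.0728⁴ − 0.0300⁴)/32 = 2.678×10^-6 m⁴.
T_max = τ_allow·J/r = 1.17×10^8 × 2.678×10^-6 / 0.0364 = 8608 N·m.
ω = 2π·8.57/60 = 0.8974 rad/s, so P_max = T_max·ω = 7725 W.

10.4 hp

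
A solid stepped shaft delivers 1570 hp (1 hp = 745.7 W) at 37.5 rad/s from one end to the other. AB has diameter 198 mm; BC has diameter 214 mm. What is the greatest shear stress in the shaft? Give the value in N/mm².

ω = 37.5 rad/s, so T = P/ω = 1570×745.7 / 37.50 = 31220 N·m.
Under the same torque, τ_max = 16T/(πd³) is largest where d is smallest — segment AB (d = 198 mm).
τ_max = 16·31220/(π·(0.198)³) = 2.048×10^7 Pa.

20.5 N/mm²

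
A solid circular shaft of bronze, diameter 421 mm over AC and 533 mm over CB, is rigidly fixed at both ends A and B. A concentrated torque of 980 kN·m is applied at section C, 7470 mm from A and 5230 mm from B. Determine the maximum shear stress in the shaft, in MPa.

25.9 MPa

Compatibility: T_A·a/J_AC = T_B·b/J_CB with T_A + T_B = T₀.
J_AC = 3.08×10^-3 m⁴, J_CB = 7.92×10^-3 m⁴, so T_A = T₀·(J_AC/a)/((J_AC/a)+(J_CB/b)) = 209900 N·m, T_B = 770100 N·m.
τ in each portion: τ_AC = 1.43×10^7 Pa, τ_CB = 2.59×10^7 Pa; maximum is in CB.
τ_max = T_CB·r/J = 770100·0.267/7.92×10^-3 = 2.590×10^7 Pa.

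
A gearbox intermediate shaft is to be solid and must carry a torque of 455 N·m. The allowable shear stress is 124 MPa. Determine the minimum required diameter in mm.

26.5 mm

For a solid shaft τ_max = 16T/(πd³), so d = (16T/(π τ_allow))^(1/3) = (16·455.0/(π·1.24×10^8))^(1/3) = 0.02654 m.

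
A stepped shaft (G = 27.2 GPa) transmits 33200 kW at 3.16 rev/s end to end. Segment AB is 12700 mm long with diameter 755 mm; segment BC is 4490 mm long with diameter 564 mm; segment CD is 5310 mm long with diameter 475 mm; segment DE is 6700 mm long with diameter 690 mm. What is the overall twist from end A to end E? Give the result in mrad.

ω = 2π·3.16 = 19.85 rad/s, so T = P/ω = 33200×10³ / 19.85 = 1.672e6 N·m.
J_AB = π(0.755)⁴/32 = 0.0319 m⁴; J_BC = π(0.564)⁴/32 = 9.93×10^-3 m⁴; J_CD = π(0.475)⁴/32 = 5.00×10^-3 m⁴; J_DE = π(0.690)⁴/32 = 0.0223 m⁴.
θ = (T/G)·Σ L_i/J_i = (1.672e6/27.2×10⁹)·(12.7/0.0319 + 4.49/9.93×10^-3 + 5.31/5.00×10^-3 + 6.70/0.0223) = 0.1361 rad.

136 mrad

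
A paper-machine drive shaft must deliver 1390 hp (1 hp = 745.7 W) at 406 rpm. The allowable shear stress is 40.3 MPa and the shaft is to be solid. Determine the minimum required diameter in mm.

146 mm

ω = 2π·406/60 = 42.52 rad/s, so T = P/ω = 1390×745.7 / 42.52 = 24380 N·m.
For a solid shaft τ_max = 16T/(πd³), so d = (16T/(π τ_allow))^(1/3) = (16·24380/(π·4.03×10^7))^(1/3) = 0.1455 m.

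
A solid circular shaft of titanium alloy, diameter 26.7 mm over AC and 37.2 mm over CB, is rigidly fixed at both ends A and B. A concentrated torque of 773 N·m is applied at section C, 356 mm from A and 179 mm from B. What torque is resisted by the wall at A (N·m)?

Compatibility: T_A·a/J_AC = T_B·b/J_CB with T_A + T_B = T₀.
J_AC = 4.99×10^-8 m⁴, J_CB = 1.88×10^-7 m⁴, so T_A = T₀·(J_AC/a)/((J_AC/a)+(J_CB/b)) = 91.00 N·m, T_B = 682.0 N·m.

91.0 N·m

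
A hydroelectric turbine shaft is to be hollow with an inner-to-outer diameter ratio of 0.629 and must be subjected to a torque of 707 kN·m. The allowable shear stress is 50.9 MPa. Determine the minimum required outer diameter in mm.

For a hollow shaft with d_i/d_o = 0.629: τ_max = 16T/(π d_o³ (1−k⁴)), so d_o = [16T/(π τ_allow (1−k⁴))]^(1/3) = [16·707000/(π·5.09×10^7·0.8435)]^(1/3) = 0.4377 m.

438 mm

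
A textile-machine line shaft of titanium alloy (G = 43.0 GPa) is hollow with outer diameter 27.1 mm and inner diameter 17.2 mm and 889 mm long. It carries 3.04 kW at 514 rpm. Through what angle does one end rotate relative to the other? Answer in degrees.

ω = 2π·514/60 = 53.83 rad/s, so T = P/ω = 3.04×10³ / 53.83 = 56.48 N·m.
J = π(d_o⁴ − d_i⁴)/32 = π(0.0271⁴ − 0.0172⁴)/32 = 4.436×10^-8 m⁴.
θ = T·L/(G·J) = 56.48 × 0.889 / (43.0×10⁹ × 4.436×10^-8) = 0.02632 rad.

1.51°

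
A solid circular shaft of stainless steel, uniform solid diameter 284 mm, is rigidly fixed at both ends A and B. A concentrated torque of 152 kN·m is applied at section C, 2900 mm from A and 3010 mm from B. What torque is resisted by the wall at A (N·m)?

With uniform GJ and both ends fixed, compatibility θ_AC = θ_CB gives T_A·a = T_B·b, together with T_A + T_B = T₀.
T_A = T₀·b/(a+b) = 152000·3010/5910 = 77410 N·m; T_B = 74590 N·m.

77400 N·m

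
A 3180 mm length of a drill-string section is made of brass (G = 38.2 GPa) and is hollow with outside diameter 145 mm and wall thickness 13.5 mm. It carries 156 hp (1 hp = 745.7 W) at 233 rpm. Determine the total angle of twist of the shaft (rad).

ω = 2π·233/60 = 24.40 rad/s, so T = P/ω = 156×745.7 / 24.40 = 4768 N·m.
J = π(d_o⁴ − d_i⁴)/32 = π(0.145⁴ − 0.118⁴)/32 = 2.436×10^-5 m⁴.
θ = T·L/(G·J) = 4768 × 3.18 / (38.2×10⁹ × 2.436×10^-5) = 0.01629 rad.

0.0163 rad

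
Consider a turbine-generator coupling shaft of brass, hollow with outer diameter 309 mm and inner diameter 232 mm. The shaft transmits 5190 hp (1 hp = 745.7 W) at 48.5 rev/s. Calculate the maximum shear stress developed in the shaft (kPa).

ω = 2π·48.5 = 304.7 rad/s, so T = P/ω = 5190×745.7 / 304.7 = 12700 N·m.
J = π(d_o⁴ − d_i⁴)/32 = π(0.309⁴ − 0.232⁴)/32 = 6.106×10^-4 m⁴.
τ_max = T·r/J = 12700 × 0.154 / 6.106×10^-4 = 3.213×10^6 Pa.

3210 kPa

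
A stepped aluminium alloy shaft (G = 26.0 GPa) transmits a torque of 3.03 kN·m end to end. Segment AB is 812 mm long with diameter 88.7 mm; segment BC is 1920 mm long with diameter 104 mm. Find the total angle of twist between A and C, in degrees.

J_AB = π(0.0887)⁴/32 = 6.08×10^-6 m⁴; J_BC = π(0.104)⁴/32 = 1.15×10^-5 m⁴.
θ = (T/G)·Σ L_i/J_i = (3030/26.0×10⁹)·(0.812/6.08×10^-6 + 1.92/1.15×10^-5) = 0.03505 rad.

2.01°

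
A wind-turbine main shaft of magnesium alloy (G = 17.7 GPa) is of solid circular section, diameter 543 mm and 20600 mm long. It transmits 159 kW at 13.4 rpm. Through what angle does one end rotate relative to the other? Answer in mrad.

ω = 2π·13.4/60 = 1.403 rad/s, so T = P/ω = 159×10³ / 1.403 = 113300 N·m.
J = πd⁴/32 = π(0.543)⁴/32 = 8.535×10^-3 m⁴.
θ = T·L/(G·J) = 113300 × 20.6 / (17.7×10⁹ × 8.535×10^-3) = 0.01545 rad.

15.5 mrad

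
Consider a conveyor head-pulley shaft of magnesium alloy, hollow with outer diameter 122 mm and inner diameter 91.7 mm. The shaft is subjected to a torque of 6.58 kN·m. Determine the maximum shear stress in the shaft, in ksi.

3.93 ksi

J = π(d_o⁴ − d_i⁴)/32 = π(0.122⁴ − 0.0917⁴)/32 = 1.481×10^-5 m⁴.
τ_max = T·r/J = 6580 × 0.0610 / 1.481×10^-5 = 2.711×10^7 Pa.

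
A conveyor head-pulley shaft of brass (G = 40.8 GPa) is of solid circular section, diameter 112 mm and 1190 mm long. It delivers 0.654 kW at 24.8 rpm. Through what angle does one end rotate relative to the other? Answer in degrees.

0.0272°

ω = 2π·24.8/60 = 2.597 rad/s, so T = P/ω = 0.654×10³ / 2.597 = 251.8 N·m.
J = πd⁴/32 = π(0.112)⁴/32 = 1.545×10^-5 m⁴.
θ = T·L/(G·J) = 251.8 × 1.19 / (40.8×10⁹ × 1.545×10^-5) = 4.755×10^-4 rad.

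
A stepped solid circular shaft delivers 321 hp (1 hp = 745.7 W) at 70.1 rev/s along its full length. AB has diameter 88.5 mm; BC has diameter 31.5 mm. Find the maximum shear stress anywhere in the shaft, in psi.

12800 psi

ω = 2π·70.1 = 440.5 rad/s, so T = P/ω = 321×745.7 / 440.5 = 543.5 N·m.
Under the same torque, τ_max = 16T/(πd³) is largest where d is smallest — segment BC (d = 31.5 mm).
τ_max = 16·543.5/(π·(0.0315)³) = 8.855×10^7 Pa.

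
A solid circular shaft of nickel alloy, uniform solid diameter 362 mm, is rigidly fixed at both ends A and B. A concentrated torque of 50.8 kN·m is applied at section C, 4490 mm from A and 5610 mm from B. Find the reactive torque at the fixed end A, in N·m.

With uniform GJ and both ends fixed, compatibility θ_AC = θ_CB gives T_A·a = T_B·b, together with T_A + T_B = T₀.
T_A = T₀·b/(a+b) = 50800·5610/10100 = 28220 N·m; T_B = 22580 N·m.

28200 N·m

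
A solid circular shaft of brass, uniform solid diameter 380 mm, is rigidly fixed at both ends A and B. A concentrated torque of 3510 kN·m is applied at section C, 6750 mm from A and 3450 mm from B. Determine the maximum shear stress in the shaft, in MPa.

With uniform GJ and both ends fixed, compatibility θ_AC = θ_CB gives T_A·a = T_B·b, together with T_A + T_B = T₀.
T_A = T₀·b/(a+b) = 3.510e6·3450/10200 = 1.187e6 N·m; T_B = 2.323e6 N·m.
τ in each portion: τ_AC = 1.10×10^8 Pa, τ_CB = 2.16×10^8 Pa; maximum is in CB.
τ_max = T_CB·r/J = 2.323e6·0.190/2.05×10^-3 = 2.156×10^8 Pa.

216 MPa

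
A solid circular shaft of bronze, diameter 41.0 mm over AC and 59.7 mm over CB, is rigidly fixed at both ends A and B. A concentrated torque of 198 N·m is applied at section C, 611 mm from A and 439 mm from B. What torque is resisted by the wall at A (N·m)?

27.3 N·m

Compatibility: T_A·a/J_AC = T_B·b/J_CB with T_A + T_B = T₀.
J_AC = 2.77×10^-7 m⁴, J_CB = 1.25×10^-6 m⁴, so T_A = T₀·(J_AC/a)/((J_AC/a)+(J_CB/b)) = 27.29 N·m, T_B = 170.7 N·m.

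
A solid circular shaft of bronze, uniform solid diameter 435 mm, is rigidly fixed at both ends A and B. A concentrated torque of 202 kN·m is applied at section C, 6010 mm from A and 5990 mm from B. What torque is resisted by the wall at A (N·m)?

With uniform GJ and both ends fixed, compatibility θ_AC = θ_CB gives T_A·a = T_B·b, together with T_A + T_B = T₀.
T_A = T₀·b/(a+b) = 202000·5990/12000 = 100800 N·m; T_B = 101200 N·m.

101000 N·m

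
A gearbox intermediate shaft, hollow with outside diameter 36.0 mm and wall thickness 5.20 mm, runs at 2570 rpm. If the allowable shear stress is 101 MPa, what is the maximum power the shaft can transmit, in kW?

J = π(d_o⁴ − d_i⁴)/32 = π(0.0360⁴ − 0.0256⁴)/32 = 1.227×10^-7 m⁴.
T_max = τ_allow·J/r = 1.01×10^8 × 1.227×10^-7 / 0.0180 = 688.7 N·m.
ω = 2π·2570/60 = 269.1 rad/s, so P_max = T_max·ω = 1.853×10^5 W.

185 kW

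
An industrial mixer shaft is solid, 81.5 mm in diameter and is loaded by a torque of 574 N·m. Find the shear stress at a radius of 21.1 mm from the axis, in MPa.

J = πd⁴/32 = π(0.0815)⁴/32 = 4.331×10^-6 m⁴.
Shear stress varies linearly with radius: τ = T·r/J = 574.0 × 0.0211 / 4.331×10^-6 = 2.796×10^6 Pa.

2.80 MPa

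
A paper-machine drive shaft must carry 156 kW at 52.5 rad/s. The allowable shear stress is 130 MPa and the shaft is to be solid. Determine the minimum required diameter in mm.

ω = 52.5 rad/s, so T = P/ω = 156×10³ / 52.50 = 2971 N·m.
For a solid shaft τ_max = 16T/(πd³), so d = (16T/(π τ_allow))^(1/3) = (16·2971/(π·1.30×10^8))^(1/3) = 0.04883 m.

48.8 mm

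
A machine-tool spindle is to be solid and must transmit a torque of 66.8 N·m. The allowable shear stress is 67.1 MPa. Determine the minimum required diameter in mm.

For a solid shaft τ_max = 16T/(πd³), so d = (16T/(π τ_allow))^(1/3) = (16·66.80/(π·6.71×10^7))^(1/3) = 0.01718 m.

17.2 mm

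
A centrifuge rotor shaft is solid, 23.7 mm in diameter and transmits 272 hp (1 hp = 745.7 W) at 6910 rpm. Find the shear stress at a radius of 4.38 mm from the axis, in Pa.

ω = 2π·6910/60 = 723.6 rad/s, so T = P/ω = 272×745.7 / 723.6 = 280.3 N·m.
J = πd⁴/32 = π(0.0237)⁴/32 = 3.097×10^-8 m⁴.
Shear stress varies linearly with radius: τ = T·r/J = 280.3 × 0.00438 / 3.097×10^-8 = 3.964×10^7 Pa.

3.96e7 Pa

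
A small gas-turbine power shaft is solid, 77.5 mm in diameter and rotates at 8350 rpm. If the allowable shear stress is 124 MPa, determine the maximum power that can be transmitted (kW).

J = πd⁴/32 = π(0.0775)⁴/32 = 3.542×10^-6 m⁴.
T_max = τ_allow·J/r = 1.24×10^8 × 3.542×10^-6 / 0.0387 = 11330 N·m.
ω = 2π·8350/60 = 874.4 rad/s, so P_max = T_max·ω = 9.910×10^6 W.

9910 kW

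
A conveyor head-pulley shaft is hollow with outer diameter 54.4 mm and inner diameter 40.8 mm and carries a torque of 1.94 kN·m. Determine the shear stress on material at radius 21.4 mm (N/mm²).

70.6 N/mm²

J = π(d_o⁴ − d_i⁴)/32 = π(0.0544⁴ − 0.0408⁴)/32 = 5.878×10^-7 m⁴.
Shear stress varies linearly with radius: τ = T·r/J = 1940 × 0.0214 / 5.878×10^-7 = 7.064×10^7 Pa.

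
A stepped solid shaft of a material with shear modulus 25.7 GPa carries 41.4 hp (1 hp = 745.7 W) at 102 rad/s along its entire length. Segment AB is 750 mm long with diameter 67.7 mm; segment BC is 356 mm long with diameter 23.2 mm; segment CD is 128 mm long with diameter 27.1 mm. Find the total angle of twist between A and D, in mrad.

ω = 102 rad/s, so T = P/ω = 41.4×745.7 / 102.0 = 302.7 N·m.
J_AB = π(0.0677)⁴/32 = 2.06×10^-6 m⁴; J_BC = π(0.0232)⁴/32 = 2.84×10^-8 m⁴; J_CD = π(0.0271)⁴/32 = 5.30×10^-8 m⁴.
θ = (T/G)·Σ L_i/J_i = (302.7/25.7×10⁹)·(0.750/2.06×10^-6 + 0.356/2.84×10^-8 + 0.128/5.30×10^-8) = 0.1802 rad.

180 mrad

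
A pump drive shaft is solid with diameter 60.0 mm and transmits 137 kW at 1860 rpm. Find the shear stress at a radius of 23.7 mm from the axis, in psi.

ω = 2π·1860/60 = 194.8 rad/s, so T = P/ω = 137×10³ / 194.8 = 703.4 N·m.
J = πd⁴/32 = π(0.0600)⁴/32 = 1.272×10^-6 m⁴.
Shear stress varies linearly with radius: τ = T·r/J = 703.4 × 0.0237 / 1.272×10^-6 = 1.310×10^7 Pa.

1900 psi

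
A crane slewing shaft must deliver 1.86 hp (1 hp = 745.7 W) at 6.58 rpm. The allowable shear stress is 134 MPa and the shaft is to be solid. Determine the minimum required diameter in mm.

42.5 mm

ω = 2π·6.58/60 = 0.6891 rad/s, so T = P/ω = 1.86×745.7 / 0.6891 = 2013 N·m.
For a solid shaft τ_max = 16T/(πd³), so d = (16T/(π τ_allow))^(1/3) = (16·2013/(π·1.34×10^8))^(1/3) = 0.04245 m.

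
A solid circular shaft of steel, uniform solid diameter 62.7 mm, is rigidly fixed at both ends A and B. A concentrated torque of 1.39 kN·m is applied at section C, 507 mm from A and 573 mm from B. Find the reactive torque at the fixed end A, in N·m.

With uniform GJ and both ends fixed, compatibility θ_AC = θ_CB gives T_A·a = T_B·b, together with T_A + T_B = T₀.
T_A = T₀·b/(a+b) = 1390·573/1080 = 737.5 N·m; T_B = 652.5 N·m.

737 N·m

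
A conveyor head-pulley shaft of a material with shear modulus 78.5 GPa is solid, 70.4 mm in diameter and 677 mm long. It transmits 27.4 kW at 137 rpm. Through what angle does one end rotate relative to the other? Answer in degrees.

ω = 2π·137/60 = 14.35 rad/s, so T = P/ω = 27.4×10³ / 14.35 = 1910 N·m.
J = πd⁴/32 = π(0.0704)⁴/32 = 2.412×10^-6 m⁴.
θ = T·L/(G·J) = 1910 × 0.677 / (78.5×10⁹ × 2.412×10^-6) = 6.830×10^-3 rad.

0.391°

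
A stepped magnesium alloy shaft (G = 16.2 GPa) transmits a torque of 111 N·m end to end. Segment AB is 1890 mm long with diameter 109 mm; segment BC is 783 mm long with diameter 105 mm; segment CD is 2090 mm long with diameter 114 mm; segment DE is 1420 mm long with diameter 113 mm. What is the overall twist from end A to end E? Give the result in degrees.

J_AB = π(0.109)⁴/32 = 1.39×10^-5 m⁴; J_BC = π(0.105)⁴/32 = 1.19×10^-5 m⁴; J_CD = π(0.114)⁴/32 = 1.66×10^-5 m⁴; J_DE = π(0.113)⁴/32 = 1.60×10^-5 m⁴.
θ = (T/G)·Σ L_i/J_i = (111.0/16.2×10⁹)·(1.89/1.39×10^-5 + 0.783/1.19×10^-5 + 2.09/1.66×10^-5 + 1.42/1.60×10^-5) = 2.856×10^-3 rad.

0.164°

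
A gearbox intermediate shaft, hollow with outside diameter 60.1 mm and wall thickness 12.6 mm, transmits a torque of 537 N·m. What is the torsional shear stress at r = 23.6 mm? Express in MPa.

J = π(d_o⁴ − d_i⁴)/32 = π(0.0601⁴ − 0.0349⁴)/32 = 1.135×10^-6 m⁴.
Shear stress varies linearly with radius: τ = T·r/J = 537.0 × 0.0236 / 1.135×10^-6 = 1.116×10^7 Pa.

11.2 MPa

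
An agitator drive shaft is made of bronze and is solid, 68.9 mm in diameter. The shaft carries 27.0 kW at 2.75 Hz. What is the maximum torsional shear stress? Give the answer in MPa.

ω = 2π·2.75 = 17.28 rad/s, so T = P/ω = 27.0×10³ / 17.28 = 1563 N·m.
J = πd⁴/32 = π(0.0689)⁴/32 = 2.212×10^-6 m⁴.
τ_max = T·r/J = 1563 × 0.0345 / 2.212×10^-6 = 2.433×10^7 Pa.

24.3 MPa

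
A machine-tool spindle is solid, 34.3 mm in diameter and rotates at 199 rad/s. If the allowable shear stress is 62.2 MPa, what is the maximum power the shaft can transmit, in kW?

98.1 kW

J = πd⁴/32 = π(0.0343)⁴/32 = 1.359×10^-7 m⁴.
T_max = τ_allow·J/r = 6.22×10^7 × 1.359×10^-7 / 0.0171 = 492.8 N·m.
ω = 199 rad/s, so P_max = T_max·ω = 9.807×10^4 W.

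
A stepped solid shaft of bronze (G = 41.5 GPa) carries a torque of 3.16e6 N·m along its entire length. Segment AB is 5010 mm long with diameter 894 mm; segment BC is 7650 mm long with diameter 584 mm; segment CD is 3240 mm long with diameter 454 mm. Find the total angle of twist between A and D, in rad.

0.116 rad

J_AB = π(0.894)⁴/32 = 0.0627 m⁴; J_BC = π(0.584)⁴/32 = 0.0114 m⁴; J_CD = π(0.454)⁴/32 = 4.17×10^-3 m⁴.
θ = (T/G)·Σ L_i/J_i = (3.160e6/41.5×10⁹)·(5.01/0.0627 + 7.65/0.0114 + 3.24/4.17×10^-3) = 0.1162 rad.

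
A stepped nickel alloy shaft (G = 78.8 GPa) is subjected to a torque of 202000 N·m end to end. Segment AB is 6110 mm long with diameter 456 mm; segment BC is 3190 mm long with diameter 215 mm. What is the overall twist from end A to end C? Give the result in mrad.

42.7 mrad

J_AB = π(0.456)⁴/32 = 4.24×10^-3 m⁴; J_BC = π(0.215)⁴/32 = 2.10×10^-4 m⁴.
θ = (T/G)·Σ L_i/J_i = (202000/78.8×10⁹)·(6.11/4.24×10^-3 + 3.19/2.10×10^-4) = 0.04267 rad.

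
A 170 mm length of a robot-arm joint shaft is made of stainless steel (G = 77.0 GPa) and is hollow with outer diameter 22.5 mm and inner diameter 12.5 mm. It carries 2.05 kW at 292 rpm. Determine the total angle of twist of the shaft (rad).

ω = 2π·292/60 = 30.58 rad/s, so T = P/ω = 2.05×10³ / 30.58 = 67.04 N·m.
J = π(d_o⁴ − d_i⁴)/32 = π(0.0225⁴ − 0.0125⁴)/32 = 2.276×10^-8 m⁴.
θ = T·L/(G·J) = 67.04 × 0.170 / (77.0×10⁹ × 2.276×10^-8) = 6.502×10^-3 rad.

0.00650 rad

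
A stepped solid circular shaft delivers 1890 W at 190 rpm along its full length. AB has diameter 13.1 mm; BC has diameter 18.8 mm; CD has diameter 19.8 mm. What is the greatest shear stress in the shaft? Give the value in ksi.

31.2 ksi

ω = 2π·190/60 = 19.90 rad/s, so T = P/ω = 1890 / 19.90 = 94.99 N·m.
Under the same torque, τ_max = 16T/(πd³) is largest where d is smallest — segment AB (d = 13.1 mm).
τ_max = 16·94.99/(π·(0.0131)³) = 2.152×10^8 Pa.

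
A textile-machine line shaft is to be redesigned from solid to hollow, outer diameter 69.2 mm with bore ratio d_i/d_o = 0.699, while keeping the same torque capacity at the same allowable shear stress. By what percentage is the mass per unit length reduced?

Equal τ_max and T ⇒ the solid shaft needs d_s³ = d_o³(1−k⁴), so d_s = 69.2·(1−0.699⁴)^(1/3) = 63.19 mm.
Area ratio A_h/A_s = d_o²(1−k²)/d_s² = (1−k²)/(1−k⁴)^(2/3) = 0.6134.
Mass saving = 1 − 0.6134 = 38.7 %.

38.7 %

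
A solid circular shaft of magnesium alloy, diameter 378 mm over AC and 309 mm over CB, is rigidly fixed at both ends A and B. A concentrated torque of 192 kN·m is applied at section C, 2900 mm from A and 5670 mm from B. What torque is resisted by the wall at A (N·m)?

Compatibility: T_A·a/J_AC = T_B·b/J_CB with T_A + T_B = T₀.
J_AC = 2.00×10^-3 m⁴, J_CB = 8.95×10^-4 m⁴, so T_A = T₀·(J_AC/a)/((J_AC/a)+(J_CB/b)) = 156300 N·m, T_B = 35700 N·m.

156000 N·m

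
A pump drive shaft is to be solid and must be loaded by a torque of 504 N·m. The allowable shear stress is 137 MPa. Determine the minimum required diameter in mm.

For a solid shaft τ_max = 16T/(πd³), so d = (16T/(π τ_allow))^(1/3) = (16·504.0/(π·1.37×10^8))^(1/3) = 0.02656 m.

26.6 mm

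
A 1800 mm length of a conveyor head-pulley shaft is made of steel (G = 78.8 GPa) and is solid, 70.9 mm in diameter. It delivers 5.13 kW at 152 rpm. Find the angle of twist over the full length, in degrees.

ω = 2π·152/60 = 15.92 rad/s, so T = P/ω = 5.13×10³ / 15.92 = 322.3 N·m.
J = πd⁴/32 = π(0.0709)⁴/32 = 2.481×10^-6 m⁴.
θ = T·L/(G·J) = 322.3 × 1.80 / (78.8×10⁹ × 2.481×10^-6) = 2.968×10^-3 rad.

0.170°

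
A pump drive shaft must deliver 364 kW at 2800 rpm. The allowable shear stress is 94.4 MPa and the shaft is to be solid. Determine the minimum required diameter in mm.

ω = 2π·2800/60 = 293.2 rad/s, so T = P/ω = 364×10³ / 293.2 = 1241 N·m.
For a solid shaft τ_max = 16T/(πd³), so d = (16T/(π τ_allow))^(1/3) = (16·1241/(π·9.44×10^7))^(1/3) = 0.04061 m.

40.6 mm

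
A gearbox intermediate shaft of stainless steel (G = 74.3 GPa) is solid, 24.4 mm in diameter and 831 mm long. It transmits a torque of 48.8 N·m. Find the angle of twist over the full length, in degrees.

0.899°

J = πd⁴/32 = π(0.0244)⁴/32 = 3.480×10^-8 m⁴.
θ = T·L/(G·J) = 48.80 × 0.831 / (74.3×10⁹ × 3.480×10^-8) = 0.01568 rad.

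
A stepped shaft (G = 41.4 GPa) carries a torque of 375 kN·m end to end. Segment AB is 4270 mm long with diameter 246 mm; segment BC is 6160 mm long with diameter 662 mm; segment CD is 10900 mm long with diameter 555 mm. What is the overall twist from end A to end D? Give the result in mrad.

J_AB = π(0.246)⁴/32 = 3.60×10^-4 m⁴; J_BC = π(0.662)⁴/32 = 0.0189 m⁴; J_CD = π(0.555)⁴/32 = 9.31×10^-3 m⁴.
θ = (T/G)·Σ L_i/J_i = (375000/41.4×10⁹)·(4.27/3.60×10^-4 + 6.16/0.0189 + 10.9/9.31×10^-3) = 0.1211 rad.

121 mrad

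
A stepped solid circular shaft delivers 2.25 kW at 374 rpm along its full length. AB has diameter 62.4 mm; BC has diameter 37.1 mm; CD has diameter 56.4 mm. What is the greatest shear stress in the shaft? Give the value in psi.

ω = 2π·374/60 = 39.17 rad/s, so T = P/ω = 2.25×10³ / 39.17 = 57.45 N·m.
Under the same torque, τ_max = 16T/(πd³) is largest where d is smallest — segment BC (d = 37.1 mm).
τ_max = 16·57.45/(π·(0.0371)³) = 5.730×10^6 Pa.

831 psi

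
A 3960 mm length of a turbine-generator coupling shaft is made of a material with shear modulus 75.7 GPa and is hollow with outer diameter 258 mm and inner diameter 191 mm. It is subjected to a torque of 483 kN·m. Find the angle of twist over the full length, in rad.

0.0830 rad

J = π(d_o⁴ − d_i⁴)/32 = π(0.258⁴ − 0.191⁴)/32 = 3.043×10^-4 m⁴.
θ = T·L/(G·J) = 483000 × 3.96 / (75.7×10⁹ × 3.043×10^-4) = 0.08302 rad.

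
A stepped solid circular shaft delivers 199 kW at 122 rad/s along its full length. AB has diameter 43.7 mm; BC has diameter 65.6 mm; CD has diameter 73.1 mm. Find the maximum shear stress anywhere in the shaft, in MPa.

ω = 122 rad/s, so T = P/ω = 199×10³ / 122.0 = 1631 N·m.
Under the same torque, τ_max = 16T/(πd³) is largest where d is smallest — segment AB (d = 43.7 mm).
τ_max = 16·1631/(π·(0.0437)³) = 9.954×10^7 Pa.

99.5 MPa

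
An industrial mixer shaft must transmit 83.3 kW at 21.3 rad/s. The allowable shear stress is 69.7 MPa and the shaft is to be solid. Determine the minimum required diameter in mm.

65.9 mm

ω = 21.3 rad/s, so T = P/ω = 83.3×10³ / 21.30 = 3911 N·m.
For a solid shaft τ_max = 16T/(πd³), so d = (16T/(π τ_allow))^(1/3) = (16·3911/(π·6.97×10^7))^(1/3) = 0.06587 m.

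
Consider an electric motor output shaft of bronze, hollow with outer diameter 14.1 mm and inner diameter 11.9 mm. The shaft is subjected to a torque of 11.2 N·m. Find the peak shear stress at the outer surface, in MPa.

41.3 MPa

J = π(d_o⁴ − d_i⁴)/32 = π(0.0141⁴ − 0.0119⁴)/32 = 1.912×10^-9 m⁴.
τ_max = T·r/J = 11.20 × 0.00705 / 1.912×10^-9 = 4.130×10^7 Pa.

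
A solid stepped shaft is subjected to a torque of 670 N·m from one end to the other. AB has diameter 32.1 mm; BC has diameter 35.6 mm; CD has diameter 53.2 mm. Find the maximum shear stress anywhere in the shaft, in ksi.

Under the same torque, τ_max = 16T/(πd³) is largest where d is smallest — segment AB (d = 32.1 mm).
τ_max = 16·670.0/(π·(0.0321)³) = 1.032×10^8 Pa.

15.0 ksi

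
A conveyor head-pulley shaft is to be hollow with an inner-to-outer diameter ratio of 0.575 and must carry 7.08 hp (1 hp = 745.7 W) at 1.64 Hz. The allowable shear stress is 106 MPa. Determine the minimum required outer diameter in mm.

30.2 mm

ω = 2π·1.64 = 10.30 rad/s, so T = P/ω = 7.08×745.7 / 10.30 = 512.4 N·m.
For a hollow shaft with d_i/d_o = 0.575: τ_max = 16T/(π d_o³ (1−k⁴)), so d_o = [16T/(π τ_allow (1−k⁴))]^(1/3) = [16·512.4/(π·1.06×10^8·0.8907)]^(1/3) = 0.03023 m.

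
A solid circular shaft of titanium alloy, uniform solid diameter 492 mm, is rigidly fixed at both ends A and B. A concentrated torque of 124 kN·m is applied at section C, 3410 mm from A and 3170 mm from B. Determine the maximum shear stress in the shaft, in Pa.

With uniform GJ and both ends fixed, compatibility θ_AC = θ_CB gives T_A·a = T_B·b, together with T_A + T_B = T₀.
T_A = T₀·b/(a+b) = 124000·3170/6580 = 59740 N·m; T_B = 64260 N·m.
τ in each portion: τ_AC = 2.55×10^6 Pa, τ_CB = 2.75×10^6 Pa; maximum is in CB.
τ_max = T_CB·r/J = 64260·0.246/5.75×10^-3 = 2.748×10^6 Pa.

2.75e6 Pa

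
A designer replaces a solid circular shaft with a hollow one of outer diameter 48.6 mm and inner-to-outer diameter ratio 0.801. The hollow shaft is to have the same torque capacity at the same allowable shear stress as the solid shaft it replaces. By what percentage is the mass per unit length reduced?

49.0 %

Equal τ_max and T ⇒ the solid shaft needs d_s³ = d_o³(1−k⁴), so d_s = 48.6·(1−0.801⁴)^(1/3) = 40.72 mm.
Area ratio A_h/A_s = d_o²(1−k²)/d_s² = (1−k²)/(1−k⁴)^(2/3) = 0.5104.
Mass saving = 1 − 0.5104 = 49.0 %.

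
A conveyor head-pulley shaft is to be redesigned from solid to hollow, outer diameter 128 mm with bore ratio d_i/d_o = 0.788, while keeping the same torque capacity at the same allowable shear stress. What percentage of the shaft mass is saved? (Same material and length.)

47.6 %

Equal τ_max and T ⇒ the solid shaft needs d_s³ = d_o³(1−k⁴), so d_s = 128·(1−0.788⁴)^(1/3) = 108.8 mm.
Area ratio A_h/A_s = d_o²(1−k²)/d_s² = (1−k²)/(1−k⁴)^(2/3) = 0.5245.
Mass saving = 1 − 0.5245 = 47.6 %.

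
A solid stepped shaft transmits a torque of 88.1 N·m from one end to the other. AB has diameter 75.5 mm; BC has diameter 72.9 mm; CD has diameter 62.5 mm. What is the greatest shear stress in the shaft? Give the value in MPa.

Under the same torque, τ_max = 16T/(πd³) is largest where d is smallest — segment CD (d = 62.5 mm).
τ_max = 16·88.10/(π·(0.0625)³) = 1.838×10^6 Pa.

1.84 MPa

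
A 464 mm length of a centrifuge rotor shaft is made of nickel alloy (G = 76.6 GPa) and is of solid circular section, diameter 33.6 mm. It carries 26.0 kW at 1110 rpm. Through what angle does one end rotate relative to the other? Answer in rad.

ω = 2π·1110/60 = 116.2 rad/s, so T = P/ω = 26.0×10³ / 116.2 = 223.7 N·m.
J = πd⁴/32 = π(0.0336)⁴/32 = 1.251×10^-7 m⁴.
θ = T·L/(G·J) = 223.7 × 0.464 / (76.6×10⁹ × 1.251×10^-7) = 0.01083 rad.

0.0108 rad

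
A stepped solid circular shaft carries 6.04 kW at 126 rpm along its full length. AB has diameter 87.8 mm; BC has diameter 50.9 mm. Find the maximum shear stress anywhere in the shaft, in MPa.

17.7 MPa

ω = 2π·126/60 = 13.19 rad/s, so T = P/ω = 6.04×10³ / 13.19 = 457.8 N·m.
Under the same torque, τ_max = 16T/(πd³) is largest where d is smallest — segment BC (d = 50.9 mm).
τ_max = 16·457.8/(π·(0.0509)³) = 1.768×10^7 Pa.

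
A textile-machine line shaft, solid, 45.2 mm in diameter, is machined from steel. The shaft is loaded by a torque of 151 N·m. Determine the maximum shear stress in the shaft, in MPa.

J = πd⁴/32 = π(0.0452)⁴/32 = 4.098×10^-7 m⁴.
τ_max = T·r/J = 151.0 × 0.0226 / 4.098×10^-7 = 8.328×10^6 Pa.

8.33 MPa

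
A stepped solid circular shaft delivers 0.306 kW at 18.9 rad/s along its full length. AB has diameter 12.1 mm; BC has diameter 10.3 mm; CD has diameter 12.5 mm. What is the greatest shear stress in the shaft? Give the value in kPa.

75500 kPa

ω = 18.9 rad/s, so T = P/ω = 0.306×10³ / 18.90 = 16.19 N·m.
Under the same torque, τ_max = 16T/(πd³) is largest where d is smallest — segment BC (d = 10.3 mm).
τ_max = 16·16.19/(π·(0.0103)³) = 7.546×10^7 Pa.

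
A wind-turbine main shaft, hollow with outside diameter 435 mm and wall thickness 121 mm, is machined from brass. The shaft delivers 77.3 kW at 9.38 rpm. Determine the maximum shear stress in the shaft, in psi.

735 psi

ω = 2π·9.38/60 = 0.9823 rad/s, so T = P/ω = 77.3×10³ / 0.9823 = 78700 N·m.
J = π(d_o⁴ − d_i⁴)/32 = π(0.435⁴ − 0.193⁴)/32 = 3.379×10^-3 m⁴.
τ_max = T·r/J = 78700 × 0.217 / 3.379×10^-3 = 5.065×10^6 Pa.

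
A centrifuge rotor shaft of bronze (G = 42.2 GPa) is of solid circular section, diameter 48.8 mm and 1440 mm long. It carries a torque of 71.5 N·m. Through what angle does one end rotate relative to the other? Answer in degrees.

0.251°

J = πd⁴/32 = π(0.0488)⁴/32 = 5.568×10^-7 m⁴.
θ = T·L/(G·J) = 71.50 × 1.44 / (42.2×10⁹ × 5.568×10^-7) = 4.382×10^-3 rad.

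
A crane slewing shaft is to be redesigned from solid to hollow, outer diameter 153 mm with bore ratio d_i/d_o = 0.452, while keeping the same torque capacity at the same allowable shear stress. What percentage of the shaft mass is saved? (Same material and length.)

18.1 %

Equal τ_max and T ⇒ the solid shaft needs d_s³ = d_o³(1−k⁴), so d_s = 153·(1−0.452⁴)^(1/3) = 150.8 mm.
Area ratio A_h/A_s = d_o²(1−k²)/d_s² = (1−k²)/(1−k⁴)^(2/3) = 0.8186.
Mass saving = 1 − 0.8186 = 18.1 %.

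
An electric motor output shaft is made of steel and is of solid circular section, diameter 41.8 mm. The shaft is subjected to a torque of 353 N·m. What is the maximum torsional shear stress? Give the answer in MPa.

24.6 MPa

J = πd⁴/32 = π(0.0418)⁴/32 = 2.997×10^-7 m⁴.
τ_max = T·r/J = 353.0 × 0.0209 / 2.997×10^-7 = 2.462×10^7 Pa.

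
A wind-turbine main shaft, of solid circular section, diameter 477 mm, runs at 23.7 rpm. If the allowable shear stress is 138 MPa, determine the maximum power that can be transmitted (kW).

J = πd⁴/32 = π(0.477)⁴/32 = 5.082×10^-3 m⁴.
T_max = τ_allow·J/r = 1.38×10^8 × 5.082×10^-3 / 0.238 = 2.941e6 N·m.
ω = 2π·23.7/60 = 2.482 rad/s, so P_max = T_max·ω = 7.299×10^6 W.

7300 kW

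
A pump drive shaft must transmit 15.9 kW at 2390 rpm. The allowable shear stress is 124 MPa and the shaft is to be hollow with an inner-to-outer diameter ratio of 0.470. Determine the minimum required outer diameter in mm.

14.0 mm

ω = 2π·2390/60 = 250.3 rad/s, so T = P/ω = 15.9×10³ / 250.3 = 63.53 N·m.
For a hollow shaft with d_i/d_o = 0.470: τ_max = 16T/(π d_o³ (1−k⁴)), so d_o = [16T/(π τ_allow (1−k⁴))]^(1/3) = [16·63.53/(π·1.24×10^8·0.9512)]^(1/3) = 0.01400 m.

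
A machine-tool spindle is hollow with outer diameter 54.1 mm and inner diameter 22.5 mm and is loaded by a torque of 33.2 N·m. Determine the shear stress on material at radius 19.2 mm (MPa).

0.781 MPa

J = π(d_o⁴ − d_i⁴)/32 = π(0.0541⁴ − 0.0225⁴)/32 = 8.158×10^-7 m⁴.
Shear stress varies linearly with radius: τ = T·r/J = 33.20 × 0.0192 / 8.158×10^-7 = 7.813×10^5 Pa.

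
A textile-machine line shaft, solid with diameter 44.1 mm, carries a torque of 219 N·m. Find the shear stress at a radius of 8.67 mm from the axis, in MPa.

5.11 MPa

J = πd⁴/32 = π(0.0441)⁴/32 = 3.713×10^-7 m⁴.
Shear stress varies linearly with radius: τ = T·r/J = 219.0 × 0.00867 / 3.713×10^-7 = 5.113×10^6 Pa.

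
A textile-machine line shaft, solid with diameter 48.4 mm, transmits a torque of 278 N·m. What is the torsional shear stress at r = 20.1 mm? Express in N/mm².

J = πd⁴/32 = π(0.0484)⁴/32 = 5.387×10^-7 m⁴.
Shear stress varies linearly with radius: τ = T·r/J = 278.0 × 0.0201 / 5.387×10^-7 = 1.037×10^7 Pa.

10.4 N/mm²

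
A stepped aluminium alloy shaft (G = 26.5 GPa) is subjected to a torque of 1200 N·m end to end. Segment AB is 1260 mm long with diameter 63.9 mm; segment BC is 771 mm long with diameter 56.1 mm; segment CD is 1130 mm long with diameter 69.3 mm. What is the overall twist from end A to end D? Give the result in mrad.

93.4 mrad

J_AB = π(0.0639)⁴/32 = 1.64×10^-6 m⁴; J_BC = π(0.0561)⁴/32 = 9.72×10^-7 m⁴; J_CD = π(0.0693)⁴/32 = 2.26×10^-6 m⁴.
θ = (T/G)·Σ L_i/J_i = (1200/26.5×10⁹)·(1.26/1.64×10^-6 + 0.771/9.72×10^-7 + 1.13/2.26×10^-6) = 0.09336 rad.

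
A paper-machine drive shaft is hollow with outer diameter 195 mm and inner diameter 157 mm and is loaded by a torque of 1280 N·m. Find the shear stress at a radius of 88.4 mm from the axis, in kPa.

J = π(d_o⁴ − d_i⁴)/32 = π(0.195⁴ − 0.157⁴)/32 = 8.230×10^-5 m⁴.
Shear stress varies linearly with radius: τ = T·r/J = 1280 × 0.0884 / 8.230×10^-5 = 1.375×10^6 Pa.

1370 kPa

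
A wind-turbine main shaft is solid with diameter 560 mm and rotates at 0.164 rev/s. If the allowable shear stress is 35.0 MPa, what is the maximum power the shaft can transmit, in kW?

1240 kW

J = πd⁴/32 = π(0.560)⁴/32 = 9.655×10^-3 m⁴.
T_max = τ_allow·J/r = 3.50×10^7 × 9.655×10^-3 / 0.280 = 1.207e6 N·m.
ω = 2π·0.164 = 1.030 rad/s, so P_max = T_max·ω = 1.244×10^6 W.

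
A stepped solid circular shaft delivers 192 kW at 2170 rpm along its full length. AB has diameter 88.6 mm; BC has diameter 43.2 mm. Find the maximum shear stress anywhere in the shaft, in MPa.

53.4 MPa

ω = 2π·2170/60 = 227.2 rad/s, so T = P/ω = 192×10³ / 227.2 = 844.9 N·m.
Under the same torque, τ_max = 16T/(πd³) is largest where d is smallest — segment BC (d = 43.2 mm).
τ_max = 16·844.9/(π·(0.0432)³) = 5.337×10^7 Pa.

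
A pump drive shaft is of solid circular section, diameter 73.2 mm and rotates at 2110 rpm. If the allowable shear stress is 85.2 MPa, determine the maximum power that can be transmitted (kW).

1450 kW

J = πd⁴/32 = π(0.0732)⁴/32 = 2.819×10^-6 m⁴.
T_max = τ_allow·J/r = 8.52×10^7 × 2.819×10^-6 / 0.0366 = 6561 N·m.
ω = 2π·2110/60 = 221.0 rad/s, so P_max = T_max·ω = 1.450×10^6 W.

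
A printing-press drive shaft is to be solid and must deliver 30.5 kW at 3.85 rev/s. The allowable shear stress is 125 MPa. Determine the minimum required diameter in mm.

37.2 mm

ω = 2π·3.85 = 24.19 rad/s, so T = P/ω = 30.5×10³ / 24.19 = 1261 N·m.
For a solid shaft τ_max = 16T/(πd³), so d = (16T/(π τ_allow))^(1/3) = (16·1261/(π·1.25×10^8))^(1/3) = 0.03717 m.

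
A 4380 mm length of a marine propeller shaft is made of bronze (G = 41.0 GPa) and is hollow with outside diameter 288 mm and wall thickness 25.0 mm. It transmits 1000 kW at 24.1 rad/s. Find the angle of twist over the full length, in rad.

ω = 24.1 rad/s, so T = P/ω = 1000×10³ / 24.10 = 41490 N·m.
J = π(d_o⁴ − d_i⁴)/32 = π(0.288⁴ − 0.238⁴)/32 = 3.604×10^-4 m⁴.
θ = T·L/(G·J) = 41490 × 4.38 / (41.0×10⁹ × 3.604×10^-4) = 0.01230 rad.

0.0123 rad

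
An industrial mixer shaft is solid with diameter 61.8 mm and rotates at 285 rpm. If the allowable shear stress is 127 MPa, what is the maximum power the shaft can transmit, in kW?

176 kW

J = πd⁴/32 = π(0.0618)⁴/32 = 1.432×10^-6 m⁴.
T_max = τ_allow·J/r = 1.27×10^8 × 1.432×10^-6 / 0.0309 = 5886 N·m.
ω = 2π·285/60 = 29.85 rad/s, so P_max = T_max·ω = 1.757×10^5 W.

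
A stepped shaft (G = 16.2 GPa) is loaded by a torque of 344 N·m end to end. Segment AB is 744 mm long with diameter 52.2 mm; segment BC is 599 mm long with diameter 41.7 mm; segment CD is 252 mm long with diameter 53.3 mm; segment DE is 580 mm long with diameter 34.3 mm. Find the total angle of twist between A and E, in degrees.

9.28°

J_AB = π(0.0522)⁴/32 = 7.29×10^-7 m⁴; J_BC = π(0.0417)⁴/32 = 2.97×10^-7 m⁴; J_CD = π(0.0533)⁴/32 = 7.92×10^-7 m⁴; J_DE = π(0.0343)⁴/32 = 1.36×10^-7 m⁴.
θ = (T/G)·Σ L_i/J_i = (344.0/16.2×10⁹)·(0.744/7.29×10^-7 + 0.599/2.97×10^-7 + 0.252/7.92×10^-7 + 0.580/1.36×10^-7) = 0.1619 rad.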